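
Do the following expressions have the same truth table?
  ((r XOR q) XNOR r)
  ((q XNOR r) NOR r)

No. Counterexample: with r=0, q=0, Expression 1 = 1 but Expression 2 = 0.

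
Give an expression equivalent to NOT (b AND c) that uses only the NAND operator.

(((b NAND c) NAND (b NAND c)) NAND ((b NAND c) NAND (b NAND c)))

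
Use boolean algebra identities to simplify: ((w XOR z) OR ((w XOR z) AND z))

By absorption (E OR (E AND v) = E):
= (w XOR z)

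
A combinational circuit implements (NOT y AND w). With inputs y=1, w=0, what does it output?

Substituting: (NOT 1 AND 0)
= 0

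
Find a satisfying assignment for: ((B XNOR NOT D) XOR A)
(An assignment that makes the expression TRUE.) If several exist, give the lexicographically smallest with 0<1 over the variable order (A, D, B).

A=0, D=0, B=1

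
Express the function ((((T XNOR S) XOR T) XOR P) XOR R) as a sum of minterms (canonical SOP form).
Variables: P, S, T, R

Σm(0, 2, 5, 7, 9, 11, 12, 14) = (NOT P AND NOT S AND NOT T AND NOT R) OR (NOT P AND NOT S AND T AND NOT R) OR (NOT P AND S AND NOT T AND R) OR (NOT P AND S AND T AND R) OR (P AND NOT S AND NOT T AND R) OR (P AND NOT S AND T AND R) OR (P AND S AND NOT T AND NOT R) OR (P AND S AND T AND NOT R)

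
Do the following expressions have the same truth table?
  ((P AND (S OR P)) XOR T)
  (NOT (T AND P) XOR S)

No. Counterexample: with S=0, P=0, T=0, Expression 1 = 0 but Expression 2 = 1.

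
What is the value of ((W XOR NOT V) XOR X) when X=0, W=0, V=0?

Substituting: ((0 XOR NOT 0) XOR 0)
= 1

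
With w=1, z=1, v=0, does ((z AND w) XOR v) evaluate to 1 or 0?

Substituting: ((1 AND 1) XOR 0)
= 1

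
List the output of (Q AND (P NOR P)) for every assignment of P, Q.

P | Q | Output
--------------
0 | 0 | 0
0 | 1 | 1
1 | 0 | 0
1 | 1 | 0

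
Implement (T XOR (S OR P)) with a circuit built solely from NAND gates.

((T NAND (T NAND ((S NAND S) NAND (P NAND P)))) NAND (((S NAND S) NAND (P NAND P)) NAND (T NAND ((S NAND S) NAND (P NAND P)))))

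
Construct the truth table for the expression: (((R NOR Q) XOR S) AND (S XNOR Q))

S | Q | R | Output
------------------
0 | 0 | 0 | 1
0 | 0 | 1 | 0
0 | 1 | 0 | 0
0 | 1 | 1 | 0
1 | 0 | 0 | 0
1 | 0 | 1 | 0
1 | 1 | 0 | 1
1 | 1 | 1 | 1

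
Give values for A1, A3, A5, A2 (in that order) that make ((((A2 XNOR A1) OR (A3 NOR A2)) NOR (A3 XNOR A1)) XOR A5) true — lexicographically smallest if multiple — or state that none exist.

A1=0, A3=0, A5=1, A2=0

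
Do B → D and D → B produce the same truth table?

No, Converse is not equivalent to original (counterexample: A=0, D=0, B=1)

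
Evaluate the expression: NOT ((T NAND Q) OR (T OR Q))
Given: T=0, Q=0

Substituting: NOT ((0 NAND 0) OR (0 OR 0))
= 0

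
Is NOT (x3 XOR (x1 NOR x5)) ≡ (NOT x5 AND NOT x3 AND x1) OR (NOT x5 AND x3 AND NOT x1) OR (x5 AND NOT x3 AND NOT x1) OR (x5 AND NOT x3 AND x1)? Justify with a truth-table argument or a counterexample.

Yes, they are equivalent — the two output columns agree on all 8 assignments:
x5 | x3 | x1 | Expression 1 | Expression 2
------------------------------------------
0 | 0 | 0 | 0 | 0
0 | 0 | 1 | 1 | 1
0 | 1 | 0 | 1 | 1
0 | 1 | 1 | 0 | 0
1 | 0 | 0 | 1 | 1
1 | 0 | 1 | 1 | 1
1 | 1 | 0 | 0 | 0
1 | 1 | 1 | 0 | 0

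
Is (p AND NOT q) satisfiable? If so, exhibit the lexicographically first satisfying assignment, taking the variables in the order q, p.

q=0, p=1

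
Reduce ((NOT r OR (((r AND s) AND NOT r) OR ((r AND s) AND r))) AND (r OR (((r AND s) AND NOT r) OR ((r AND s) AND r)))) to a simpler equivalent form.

By distribution ((E OR v) AND (E OR NOT v) = E) then distribution ((E AND v) OR (E AND NOT v) = E):
= (r AND s)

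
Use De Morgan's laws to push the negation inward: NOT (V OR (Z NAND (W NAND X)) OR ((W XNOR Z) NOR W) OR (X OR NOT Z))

NOT V AND NOT (Z NAND (W NAND X)) AND NOT ((W XNOR Z) NOR W) AND NOT (X OR NOT Z)
De Morgan's: NOT(OR of terms) = AND of negations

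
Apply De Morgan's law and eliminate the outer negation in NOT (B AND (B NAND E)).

NOT B OR NOT (B NAND E)
De Morgan's: NOT(AND of terms) = OR of negations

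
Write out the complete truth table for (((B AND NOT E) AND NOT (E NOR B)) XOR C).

E | C | B | Output
------------------
0 | 0 | 0 | 0
0 | 0 | 1 | 1
0 | 1 | 0 | 1
0 | 1 | 1 | 0
1 | 0 | 0 | 0
1 | 0 | 1 | 0
1 | 1 | 0 | 1
1 | 1 | 1 | 1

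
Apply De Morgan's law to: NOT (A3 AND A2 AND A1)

NOT A3 OR NOT A2 OR NOT A1
De Morgan's: NOT(AND of terms) = OR of negations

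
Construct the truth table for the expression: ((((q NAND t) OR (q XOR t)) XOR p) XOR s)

p | t | s | q | Output
----------------------
0 | 0 | 0 | 0 | 1
0 | 0 | 0 | 1 | 1
0 | 0 | 1 | 0 | 0
0 | 0 | 1 | 1 | 0
0 | 1 | 0 | 0 | 1
0 | 1 | 0 | 1 | 0
0 | 1 | 1 | 0 | 0
0 | 1 | 1 | 1 | 1
1 | 0 | 0 | 0 | 0
1 | 0 | 0 | 1 | 0
1 | 0 | 1 | 0 | 1
1 | 0 | 1 | 1 | 1
1 | 1 | 0 | 0 | 0
1 | 1 | 0 | 1 | 1
1 | 1 | 1 | 0 | 1
1 | 1 | 1 | 1 | 0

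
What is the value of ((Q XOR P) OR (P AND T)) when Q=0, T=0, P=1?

Substituting: ((0 XOR 1) OR (1 AND 0))
= 1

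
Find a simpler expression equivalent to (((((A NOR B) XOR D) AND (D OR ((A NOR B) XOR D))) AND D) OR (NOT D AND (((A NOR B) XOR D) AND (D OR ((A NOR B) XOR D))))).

By distribution ((E AND v) OR (E AND NOT v) = E) then absorption (E AND (E OR v) = E):
= ((A NOR B) XOR D)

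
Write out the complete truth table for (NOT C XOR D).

C | D | Output
--------------
0 | 0 | 1
0 | 1 | 0
1 | 0 | 0
1 | 1 | 1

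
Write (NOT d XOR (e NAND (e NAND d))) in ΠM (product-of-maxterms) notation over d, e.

ΠM(0) = (d OR e)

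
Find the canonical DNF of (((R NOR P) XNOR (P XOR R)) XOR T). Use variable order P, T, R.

(NOT P AND T AND NOT R) OR (NOT P AND T AND R) OR (P AND NOT T AND R) OR (P AND T AND NOT R)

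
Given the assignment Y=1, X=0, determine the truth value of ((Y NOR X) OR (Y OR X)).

Substituting: ((1 NOR 0) OR (1 OR 0))
= 1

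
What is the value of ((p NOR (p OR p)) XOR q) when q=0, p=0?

Substituting: ((0 NOR (0 OR 0)) XOR 0)
= 1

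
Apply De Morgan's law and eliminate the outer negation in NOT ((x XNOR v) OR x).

NOT (x XNOR v) AND NOT x
De Morgan's: NOT(OR of terms) = AND of negations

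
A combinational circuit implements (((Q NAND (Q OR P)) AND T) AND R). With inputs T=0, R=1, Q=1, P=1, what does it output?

Substituting: (((1 NAND (1 OR 1)) AND 0) AND 1)
= 0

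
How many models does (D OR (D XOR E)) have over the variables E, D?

Satisfying assignments: (0,1), (1,0), (1,1)
Count: 3 out of 4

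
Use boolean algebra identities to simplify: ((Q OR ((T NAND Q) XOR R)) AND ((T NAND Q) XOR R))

By absorption (E AND (E OR v) = E):
= ((T NAND Q) XOR R)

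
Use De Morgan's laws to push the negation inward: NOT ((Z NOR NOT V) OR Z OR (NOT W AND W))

NOT (Z NOR NOT V) AND NOT Z AND NOT (NOT W AND W)
De Morgan's: NOT(OR of terms) = AND of negations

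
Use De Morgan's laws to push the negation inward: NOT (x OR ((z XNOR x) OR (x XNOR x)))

NOT x AND NOT ((z XNOR x) OR (x XNOR x))
De Morgan's: NOT(OR of terms) = AND of negations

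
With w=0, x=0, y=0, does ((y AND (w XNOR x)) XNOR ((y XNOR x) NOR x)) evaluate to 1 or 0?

Substituting: ((0 AND (0 XNOR 0)) XNOR ((0 XNOR 0) NOR 0))
= 1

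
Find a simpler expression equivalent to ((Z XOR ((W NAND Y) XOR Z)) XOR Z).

By XOR self-cancellation ((E XOR v) XOR v = E):
= ((W NAND Y) XOR Z)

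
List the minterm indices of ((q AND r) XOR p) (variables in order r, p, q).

Σm(2, 3, 5, 6) = (NOT r AND p AND NOT q) OR (NOT r AND p AND q) OR (r AND NOT p AND q) OR (r AND p AND NOT q)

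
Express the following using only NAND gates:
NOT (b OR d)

(((b NAND b) NAND (d NAND d)) NAND ((b NAND b) NAND (d NAND d)))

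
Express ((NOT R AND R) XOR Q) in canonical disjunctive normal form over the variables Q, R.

(Q AND NOT R) OR (Q AND R)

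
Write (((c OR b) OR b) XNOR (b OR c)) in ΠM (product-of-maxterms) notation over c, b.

ΠM() = TRUE (no maxterms)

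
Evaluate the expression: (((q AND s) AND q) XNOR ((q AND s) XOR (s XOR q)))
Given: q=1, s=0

Substituting: (((1 AND 0) AND 1) XNOR ((1 AND 0) XOR (0 XOR 1)))
= 0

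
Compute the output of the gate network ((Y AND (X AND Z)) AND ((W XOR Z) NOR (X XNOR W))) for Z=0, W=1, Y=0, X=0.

Substituting: ((0 AND (0 AND 0)) AND ((1 XOR 0) NOR (0 XNOR 1)))
= 0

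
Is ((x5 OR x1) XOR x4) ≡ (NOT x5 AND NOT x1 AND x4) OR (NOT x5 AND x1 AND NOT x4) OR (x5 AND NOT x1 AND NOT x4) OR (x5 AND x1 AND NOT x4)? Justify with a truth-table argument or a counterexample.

Yes, they are equivalent — the two output columns agree on all 8 assignments:
x5 | x1 | x4 | Expression 1 | Expression 2
------------------------------------------
0 | 0 | 0 | 0 | 0
0 | 0 | 1 | 1 | 1
0 | 1 | 0 | 1 | 1
0 | 1 | 1 | 0 | 0
1 | 0 | 0 | 1 | 1
1 | 0 | 1 | 0 | 0
1 | 1 | 0 | 1 | 1
1 | 1 | 1 | 0 | 0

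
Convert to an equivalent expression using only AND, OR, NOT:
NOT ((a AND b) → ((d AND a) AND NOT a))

(a AND b) AND NOT ((d AND a) AND NOT a)
(Negated implication: NOT(A → B) = A AND NOT B)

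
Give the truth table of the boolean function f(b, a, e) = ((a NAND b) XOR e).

b | a | e | Output
------------------
0 | 0 | 0 | 1
0 | 0 | 1 | 0
0 | 1 | 0 | 1
0 | 1 | 1 | 0
1 | 0 | 0 | 1
1 | 0 | 1 | 0
1 | 1 | 0 | 0
1 | 1 | 1 | 1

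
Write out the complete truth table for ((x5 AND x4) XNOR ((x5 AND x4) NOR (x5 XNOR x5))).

x5 | x4 | Output
----------------
0 | 0 | 1
0 | 1 | 1
1 | 0 | 1
1 | 1 | 0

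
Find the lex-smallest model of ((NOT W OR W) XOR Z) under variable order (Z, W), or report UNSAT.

Z=0, W=0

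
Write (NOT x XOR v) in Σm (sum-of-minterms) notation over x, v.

Σm(0, 3) = (NOT x AND NOT v) OR (x AND v)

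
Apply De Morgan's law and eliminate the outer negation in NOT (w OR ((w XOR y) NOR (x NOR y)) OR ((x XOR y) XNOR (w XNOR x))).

NOT w AND NOT ((w XOR y) NOR (x NOR y)) AND NOT ((x XOR y) XNOR (w XNOR x))
De Morgan's: NOT(OR of terms) = AND of negations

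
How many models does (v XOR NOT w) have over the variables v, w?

Satisfying assignments: (0,0), (1,1)
Count: 2 out of 4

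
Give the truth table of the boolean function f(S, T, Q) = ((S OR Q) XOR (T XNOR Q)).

S | T | Q | Output
------------------
0 | 0 | 0 | 1
0 | 0 | 1 | 1
0 | 1 | 0 | 0
0 | 1 | 1 | 0
1 | 0 | 0 | 0
1 | 0 | 1 | 1
1 | 1 | 0 | 1
1 | 1 | 1 | 0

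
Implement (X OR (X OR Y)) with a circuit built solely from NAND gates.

((X NAND X) NAND (((X NAND X) NAND (Y NAND Y)) NAND ((X NAND X) NAND (Y NAND Y))))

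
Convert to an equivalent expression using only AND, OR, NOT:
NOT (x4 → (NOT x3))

x4 AND x3
(Negated implication: NOT(A → B) = A AND NOT B)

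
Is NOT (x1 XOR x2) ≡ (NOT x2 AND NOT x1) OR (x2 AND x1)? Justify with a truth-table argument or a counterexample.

Yes, they are equivalent — the two output columns agree on all 4 assignments:
x2 | x1 | Expression 1 | Expression 2
-------------------------------------
0 | 0 | 1 | 1
0 | 1 | 0 | 0
1 | 0 | 0 | 0
1 | 1 | 1 | 1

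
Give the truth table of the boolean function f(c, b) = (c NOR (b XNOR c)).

c | b | Output
--------------
0 | 0 | 0
0 | 1 | 1
1 | 0 | 0
1 | 1 | 0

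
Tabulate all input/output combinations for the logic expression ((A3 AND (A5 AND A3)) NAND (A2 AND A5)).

A5 | A3 | A2 | Output
---------------------
0 | 0 | 0 | 1
0 | 0 | 1 | 1
0 | 1 | 0 | 1
0 | 1 | 1 | 1
1 | 0 | 0 | 1
1 | 0 | 1 | 1
1 | 1 | 0 | 1
1 | 1 | 1 | 0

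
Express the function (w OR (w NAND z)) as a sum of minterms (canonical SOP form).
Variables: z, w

Σm(0, 1, 2, 3) = (NOT z AND NOT w) OR (NOT z AND w) OR (z AND NOT w) OR (z AND w)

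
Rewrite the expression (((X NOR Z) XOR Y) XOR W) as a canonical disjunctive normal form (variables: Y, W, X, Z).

(NOT Y AND NOT W AND NOT X AND NOT Z) OR (NOT Y AND W AND NOT X AND Z) OR (NOT Y AND W AND X AND NOT Z) OR (NOT Y AND W AND X AND Z) OR (Y AND NOT W AND NOT X AND Z) OR (Y AND NOT W AND X AND NOT Z) OR (Y AND NOT W AND X AND Z) OR (Y AND W AND NOT X AND NOT Z)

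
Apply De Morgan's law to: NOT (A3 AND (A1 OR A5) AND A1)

NOT A3 OR NOT (A1 OR A5) OR NOT A1
De Morgan's: NOT(AND of terms) = OR of negations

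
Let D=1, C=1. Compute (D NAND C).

Substituting: (1 NAND 1)
= 0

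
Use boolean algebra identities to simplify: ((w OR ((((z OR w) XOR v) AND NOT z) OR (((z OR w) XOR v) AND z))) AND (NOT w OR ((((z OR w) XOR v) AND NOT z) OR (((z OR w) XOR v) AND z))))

By distribution ((E OR v) AND (E OR NOT v) = E) then distribution ((E AND v) OR (E AND NOT v) = E):
= ((z OR w) XOR v)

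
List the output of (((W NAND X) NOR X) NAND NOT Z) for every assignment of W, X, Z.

W | X | Z | Output
------------------
0 | 0 | 0 | 1
0 | 0 | 1 | 1
0 | 1 | 0 | 1
0 | 1 | 1 | 1
1 | 0 | 0 | 1
1 | 0 | 1 | 1
1 | 1 | 0 | 1
1 | 1 | 1 | 1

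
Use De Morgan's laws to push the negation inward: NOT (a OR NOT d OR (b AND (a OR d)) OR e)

NOT a AND d AND NOT (b AND (a OR d)) AND NOT e
De Morgan's: NOT(OR of terms) = AND of negations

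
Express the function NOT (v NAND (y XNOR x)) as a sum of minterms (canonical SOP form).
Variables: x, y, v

Σm(1, 7) = (NOT x AND NOT y AND v) OR (x AND y AND v)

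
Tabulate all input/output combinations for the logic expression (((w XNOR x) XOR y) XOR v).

w | y | x | v | Output
----------------------
0 | 0 | 0 | 0 | 1
0 | 0 | 0 | 1 | 0
0 | 0 | 1 | 0 | 0
0 | 0 | 1 | 1 | 1
0 | 1 | 0 | 0 | 0
0 | 1 | 0 | 1 | 1
0 | 1 | 1 | 0 | 1
0 | 1 | 1 | 1 | 0
1 | 0 | 0 | 0 | 0
1 | 0 | 0 | 1 | 1
1 | 0 | 1 | 0 | 1
1 | 0 | 1 | 1 | 0
1 | 1 | 0 | 0 | 1
1 | 1 | 0 | 1 | 0
1 | 1 | 1 | 0 | 0
1 | 1 | 1 | 1 | 1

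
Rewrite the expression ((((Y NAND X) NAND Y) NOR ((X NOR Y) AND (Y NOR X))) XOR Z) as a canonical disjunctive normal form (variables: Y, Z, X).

(NOT Y AND Z AND NOT X) OR (NOT Y AND Z AND X) OR (Y AND NOT Z AND NOT X) OR (Y AND Z AND X)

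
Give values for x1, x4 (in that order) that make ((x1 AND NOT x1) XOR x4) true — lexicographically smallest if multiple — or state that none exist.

x1=0, x4=1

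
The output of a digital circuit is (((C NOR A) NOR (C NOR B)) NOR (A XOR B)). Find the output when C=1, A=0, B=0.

Substituting: (((1 NOR 0) NOR (1 NOR 0)) NOR (0 XOR 0))
= 0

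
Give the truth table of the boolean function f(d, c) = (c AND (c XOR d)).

d | c | Output
--------------
0 | 0 | 0
0 | 1 | 1
1 | 0 | 0
1 | 1 | 0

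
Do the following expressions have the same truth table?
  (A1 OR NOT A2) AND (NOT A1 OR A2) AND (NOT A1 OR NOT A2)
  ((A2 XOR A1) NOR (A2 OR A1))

Yes, they are equivalent — the two output columns agree on all 4 assignments:
A1 | A2 | Expression 1 | Expression 2
-------------------------------------
0 | 0 | 1 | 1
0 | 1 | 0 | 0
1 | 0 | 0 | 0
1 | 1 | 0 | 0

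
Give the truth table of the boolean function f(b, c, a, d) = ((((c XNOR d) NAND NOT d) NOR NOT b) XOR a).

b | c | a | d | Output
----------------------
0 | 0 | 0 | 0 | 0
0 | 0 | 0 | 1 | 0
0 | 0 | 1 | 0 | 1
0 | 0 | 1 | 1 | 1
0 | 1 | 0 | 0 | 0
0 | 1 | 0 | 1 | 0
0 | 1 | 1 | 0 | 1
0 | 1 | 1 | 1 | 1
1 | 0 | 0 | 0 | 1
1 | 0 | 0 | 1 | 0
1 | 0 | 1 | 0 | 0
1 | 0 | 1 | 1 | 1
1 | 1 | 0 | 0 | 0
1 | 1 | 0 | 1 | 0
1 | 1 | 1 | 0 | 1
1 | 1 | 1 | 1 | 1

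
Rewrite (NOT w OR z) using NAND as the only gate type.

(((w NAND w) NAND (w NAND w)) NAND (z NAND z))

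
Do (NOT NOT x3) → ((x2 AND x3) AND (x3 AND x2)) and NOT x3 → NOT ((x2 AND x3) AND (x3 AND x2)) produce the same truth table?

No, Inverse is not equivalent to original (counterexample: x2=0, x3=1)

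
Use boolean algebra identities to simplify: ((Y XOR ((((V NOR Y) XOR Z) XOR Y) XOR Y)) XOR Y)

By XOR self-cancellation ((E XOR v) XOR v = E) then XOR self-cancellation ((E XOR v) XOR v = E):
= ((V NOR Y) XOR Z)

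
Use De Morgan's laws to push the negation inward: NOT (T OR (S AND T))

NOT T AND NOT (S AND T)
De Morgan's: NOT(OR of terms) = AND of negations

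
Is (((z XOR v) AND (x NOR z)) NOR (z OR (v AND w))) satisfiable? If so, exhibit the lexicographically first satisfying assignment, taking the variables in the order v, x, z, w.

v=0, x=0, z=0, w=0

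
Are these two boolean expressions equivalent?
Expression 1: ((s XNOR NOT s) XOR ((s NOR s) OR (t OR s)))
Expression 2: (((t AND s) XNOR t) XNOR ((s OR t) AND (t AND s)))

No. Counterexample: with t=0, s=0, Expression 1 = 1 but Expression 2 = 0.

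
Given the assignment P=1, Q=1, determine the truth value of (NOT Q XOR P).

Substituting: (NOT 1 XOR 1)
= 1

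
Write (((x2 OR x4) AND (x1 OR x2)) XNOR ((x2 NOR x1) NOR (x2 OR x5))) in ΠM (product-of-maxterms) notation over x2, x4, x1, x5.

ΠM(2, 7, 8, 9, 10, 11, 12, 13, 14, 15) = (x2 OR x4 OR NOT x1 OR x5) AND (x2 OR NOT x4 OR NOT x1 OR NOT x5) AND (NOT x2 OR x4 OR x1 OR x5) AND (NOT x2 OR x4 OR x1 OR NOT x5) AND (NOT x2 OR x4 OR NOT x1 OR x5) AND (NOT x2 OR x4 OR NOT x1 OR NOT x5) AND (NOT x2 OR NOT x4 OR x1 OR x5) AND (NOT x2 OR NOT x4 OR x1 OR NOT x5) AND (NOT x2 OR NOT x4 OR NOT x1 OR x5) AND (NOT x2 OR NOT x4 OR NOT x1 OR NOT x5)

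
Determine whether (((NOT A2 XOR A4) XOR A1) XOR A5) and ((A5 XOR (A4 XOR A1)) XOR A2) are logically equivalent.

No. Counterexample: with A4=0, A2=0, A1=0, A5=0, Expression 1 = 1 but Expression 2 = 0.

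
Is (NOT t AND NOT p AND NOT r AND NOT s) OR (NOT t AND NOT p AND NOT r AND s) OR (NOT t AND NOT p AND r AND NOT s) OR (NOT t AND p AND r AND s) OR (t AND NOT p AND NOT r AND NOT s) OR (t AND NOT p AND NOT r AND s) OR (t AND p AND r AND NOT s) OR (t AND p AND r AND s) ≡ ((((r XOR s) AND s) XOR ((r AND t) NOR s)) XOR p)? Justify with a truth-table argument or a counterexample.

Yes, they are equivalent — the two output columns agree on all 16 assignments:
t | p | r | s | Expression 1 | Expression 2
-------------------------------------------
0 | 0 | 0 | 0 | 1 | 1
0 | 0 | 0 | 1 | 1 | 1
0 | 0 | 1 | 0 | 1 | 1
0 | 0 | 1 | 1 | 0 | 0
0 | 1 | 0 | 0 | 0 | 0
0 | 1 | 0 | 1 | 0 | 0
0 | 1 | 1 | 0 | 0 | 0
0 | 1 | 1 | 1 | 1 | 1
1 | 0 | 0 | 0 | 1 | 1
1 | 0 | 0 | 1 | 1 | 1
1 | 0 | 1 | 0 | 0 | 0
1 | 0 | 1 | 1 | 0 | 0
1 | 1 | 0 | 0 | 0 | 0
1 | 1 | 0 | 1 | 0 | 0
1 | 1 | 1 | 0 | 1 | 1
1 | 1 | 1 | 1 | 1 | 1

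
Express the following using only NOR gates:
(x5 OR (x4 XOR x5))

((x5 NOR ((((x4 NOR x5) NOR (x4 NOR x5)) NOR ((x4 NOR x5) NOR (x4 NOR x5))) NOR ((((x4 NOR x4) NOR (x5 NOR x5)) NOR ((x4 NOR x4) NOR (x5 NOR x5))) NOR (((x4 NOR x4) NOR (x5 NOR x5)) NOR ((x4 NOR x4) NOR (x5 NOR x5)))))) NOR (x5 NOR ((((x4 NOR x5) NOR (x4 NOR x5)) NOR ((x4 NOR x5) NOR (x4 NOR x5))) NOR ((((x4 NOR x4) NOR (x5 NOR x5)) NOR ((x4 NOR x4) NOR (x5 NOR x5))) NOR (((x4 NOR x4) NOR (x5 NOR x5)) NOR ((x4 NOR x4) NOR (x5 NOR x5)))))))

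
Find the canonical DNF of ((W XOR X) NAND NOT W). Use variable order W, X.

(NOT W AND NOT X) OR (W AND NOT X) OR (W AND X)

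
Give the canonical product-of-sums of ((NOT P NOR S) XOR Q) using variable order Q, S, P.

ΠM(0, 2, 3, 5) = (Q OR S OR P) AND (Q OR NOT S OR P) AND (Q OR NOT S OR NOT P) AND (NOT Q OR S OR NOT P)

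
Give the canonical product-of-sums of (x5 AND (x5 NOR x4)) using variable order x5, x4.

ΠM(0, 1, 2, 3) = (x5 OR x4) AND (x5 OR NOT x4) AND (NOT x5 OR x4) AND (NOT x5 OR NOT x4)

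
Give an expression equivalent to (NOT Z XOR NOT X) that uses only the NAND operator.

(((Z NAND Z) NAND ((Z NAND Z) NAND (X NAND X))) NAND ((X NAND X) NAND ((Z NAND Z) NAND (X NAND X))))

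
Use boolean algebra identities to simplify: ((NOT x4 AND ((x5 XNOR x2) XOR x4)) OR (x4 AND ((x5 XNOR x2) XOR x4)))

By distribution ((E AND v) OR (E AND NOT v) = E):
= ((x5 XNOR x2) XOR x4)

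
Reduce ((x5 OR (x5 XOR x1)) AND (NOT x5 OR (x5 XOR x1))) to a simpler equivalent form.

By distribution ((E OR v) AND (E OR NOT v) = E):
= (x5 XOR x1)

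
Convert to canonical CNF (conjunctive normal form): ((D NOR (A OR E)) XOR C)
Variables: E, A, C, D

(E OR A OR C OR NOT D) AND (E OR A OR NOT C OR D) AND (E OR NOT A OR C OR D) AND (E OR NOT A OR C OR NOT D) AND (NOT E OR A OR C OR D) AND (NOT E OR A OR C OR NOT D) AND (NOT E OR NOT A OR C OR D) AND (NOT E OR NOT A OR C OR NOT D)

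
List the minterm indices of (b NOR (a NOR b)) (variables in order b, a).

Σm(1) = (NOT b AND a)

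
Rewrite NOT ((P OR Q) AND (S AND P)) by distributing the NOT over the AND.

NOT (P OR Q) OR NOT (S AND P)
De Morgan's: NOT(AND of terms) = OR of negations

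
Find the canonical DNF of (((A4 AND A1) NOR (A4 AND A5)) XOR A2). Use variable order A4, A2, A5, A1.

(NOT A4 AND NOT A2 AND NOT A5 AND NOT A1) OR (NOT A4 AND NOT A2 AND NOT A5 AND A1) OR (NOT A4 AND NOT A2 AND A5 AND NOT A1) OR (NOT A4 AND NOT A2 AND A5 AND A1) OR (A4 AND NOT A2 AND NOT A5 AND NOT A1) OR (A4 AND A2 AND NOT A5 AND A1) OR (A4 AND A2 AND A5 AND NOT A1) OR (A4 AND A2 AND A5 AND A1)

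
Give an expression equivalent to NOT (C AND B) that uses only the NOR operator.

(((C NOR C) NOR (B NOR B)) NOR ((C NOR C) NOR (B NOR B)))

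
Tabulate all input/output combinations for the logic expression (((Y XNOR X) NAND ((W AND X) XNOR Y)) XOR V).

V | W | X | Y | Output
----------------------
0 | 0 | 0 | 0 | 0
0 | 0 | 0 | 1 | 1
0 | 0 | 1 | 0 | 1
0 | 0 | 1 | 1 | 1
0 | 1 | 0 | 0 | 0
0 | 1 | 0 | 1 | 1
0 | 1 | 1 | 0 | 1
0 | 1 | 1 | 1 | 0
1 | 0 | 0 | 0 | 1
1 | 0 | 0 | 1 | 0
1 | 0 | 1 | 0 | 0
1 | 0 | 1 | 1 | 0
1 | 1 | 0 | 0 | 1
1 | 1 | 0 | 1 | 0
1 | 1 | 1 | 0 | 0
1 | 1 | 1 | 1 | 1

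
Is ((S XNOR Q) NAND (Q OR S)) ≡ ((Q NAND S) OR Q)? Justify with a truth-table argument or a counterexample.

No. Counterexample: with S=1, Q=1, Expression 1 = 0 but Expression 2 = 1.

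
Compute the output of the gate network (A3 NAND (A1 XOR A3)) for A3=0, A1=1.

Substituting: (0 NAND (1 XOR 0))
= 1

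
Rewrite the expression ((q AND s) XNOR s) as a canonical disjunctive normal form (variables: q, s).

(NOT q AND NOT s) OR (q AND NOT s) OR (q AND s)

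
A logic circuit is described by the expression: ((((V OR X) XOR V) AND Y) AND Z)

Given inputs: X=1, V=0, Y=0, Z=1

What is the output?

Substituting: ((((0 OR 1) XOR 0) AND 0) AND 1)
= 0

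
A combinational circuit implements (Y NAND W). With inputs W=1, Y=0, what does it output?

Substituting: (0 NAND 1)
= 1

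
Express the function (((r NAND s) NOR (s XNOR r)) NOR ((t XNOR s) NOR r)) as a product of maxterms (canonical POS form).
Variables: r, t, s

ΠM(1, 2) = (r OR t OR NOT s) AND (r OR NOT t OR s)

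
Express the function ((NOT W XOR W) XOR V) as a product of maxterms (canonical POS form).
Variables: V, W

ΠM(2, 3) = (NOT V OR W) AND (NOT V OR NOT W)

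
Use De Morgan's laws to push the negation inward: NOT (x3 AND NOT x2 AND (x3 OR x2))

NOT x3 OR x2 OR NOT (x3 OR x2)
De Morgan's: NOT(AND of terms) = OR of negations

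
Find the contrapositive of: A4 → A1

Contrapositive: NOT A1 → NOT A4
Note: A statement and its contrapositive are logically equivalent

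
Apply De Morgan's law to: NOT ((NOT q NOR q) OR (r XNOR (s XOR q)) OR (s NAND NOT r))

NOT (NOT q NOR q) AND NOT (r XNOR (s XOR q)) AND NOT (s NAND NOT r)
De Morgan's: NOT(OR of terms) = AND of negations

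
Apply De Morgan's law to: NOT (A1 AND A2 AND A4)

NOT A1 OR NOT A2 OR NOT A4
De Morgan's: NOT(AND of terms) = OR of negations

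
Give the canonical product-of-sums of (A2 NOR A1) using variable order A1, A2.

ΠM(1, 2, 3) = (A1 OR NOT A2) AND (NOT A1 OR A2) AND (NOT A1 OR NOT A2)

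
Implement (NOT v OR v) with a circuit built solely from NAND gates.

(((v NAND v) NAND (v NAND v)) NAND (v NAND v))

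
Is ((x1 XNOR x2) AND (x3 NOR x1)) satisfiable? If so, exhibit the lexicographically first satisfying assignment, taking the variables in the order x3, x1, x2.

x3=0, x1=0, x2=0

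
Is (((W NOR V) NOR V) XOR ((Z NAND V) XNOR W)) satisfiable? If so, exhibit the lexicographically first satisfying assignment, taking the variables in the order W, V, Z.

W=0, V=1, Z=1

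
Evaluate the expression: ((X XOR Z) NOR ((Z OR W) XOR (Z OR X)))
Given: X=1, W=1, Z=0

Substituting: ((1 XOR 0) NOR ((0 OR 1) XOR (0 OR 1)))
= 0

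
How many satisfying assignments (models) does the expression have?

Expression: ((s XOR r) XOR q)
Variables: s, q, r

Satisfying assignments: (0,0,1), (0,1,0), (1,0,0), (1,1,1)
Count: 4 out of 8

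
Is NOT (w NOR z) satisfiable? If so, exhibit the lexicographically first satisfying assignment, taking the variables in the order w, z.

w=0, z=1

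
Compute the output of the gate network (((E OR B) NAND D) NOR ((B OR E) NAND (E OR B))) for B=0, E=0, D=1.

Substituting: (((0 OR 0) NAND 1) NOR ((0 OR 0) NAND (0 OR 0)))
= 0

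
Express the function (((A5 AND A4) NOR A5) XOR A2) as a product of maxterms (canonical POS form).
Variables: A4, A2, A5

ΠM(1, 2, 5, 6) = (A4 OR A2 OR NOT A5) AND (A4 OR NOT A2 OR A5) AND (NOT A4 OR A2 OR NOT A5) AND (NOT A4 OR NOT A2 OR A5)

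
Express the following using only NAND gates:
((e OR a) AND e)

((((e NAND e) NAND (a NAND a)) NAND e) NAND (((e NAND e) NAND (a NAND a)) NAND e))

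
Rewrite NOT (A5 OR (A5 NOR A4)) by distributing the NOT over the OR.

NOT A5 AND NOT (A5 NOR A4)
De Morgan's: NOT(OR of terms) = AND of negations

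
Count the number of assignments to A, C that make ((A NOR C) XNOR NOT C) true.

Satisfying assignments: (0,0), (0,1), (1,1)
Count: 3 out of 4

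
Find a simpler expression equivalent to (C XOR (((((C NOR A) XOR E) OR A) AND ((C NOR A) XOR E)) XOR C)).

By XOR self-cancellation ((E XOR v) XOR v = E) then absorption (E AND (E OR v) = E):
= ((C NOR A) XOR E)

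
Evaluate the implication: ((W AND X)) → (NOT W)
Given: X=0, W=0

Antecedent ((W AND X)) = 0; consequent (NOT W) = 1.
0 → 1 = 1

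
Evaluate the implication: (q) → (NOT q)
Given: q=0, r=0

Antecedent (q) = 0; consequent (NOT q) = 1.
0 → 1 = 1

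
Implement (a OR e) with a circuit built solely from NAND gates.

((a NAND a) NAND (e NAND e))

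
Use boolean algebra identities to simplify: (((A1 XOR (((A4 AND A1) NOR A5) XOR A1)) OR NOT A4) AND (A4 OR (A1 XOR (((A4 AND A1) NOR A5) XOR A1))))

By distribution ((E OR v) AND (E OR NOT v) = E) then XOR self-cancellation ((E XOR v) XOR v = E):
= ((A4 AND A1) NOR A5)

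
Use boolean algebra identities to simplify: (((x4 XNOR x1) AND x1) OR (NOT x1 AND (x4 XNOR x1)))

By distribution ((E AND v) OR (E AND NOT v) = E):
= (x4 XNOR x1)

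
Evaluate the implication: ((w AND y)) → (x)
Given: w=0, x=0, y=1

Antecedent ((w AND y)) = 0; consequent (x) = 0.
0 → 0 = 1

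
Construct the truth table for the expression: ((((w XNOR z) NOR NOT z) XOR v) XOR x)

z | w | v | x | Output
----------------------
0 | 0 | 0 | 0 | 0
0 | 0 | 0 | 1 | 1
0 | 0 | 1 | 0 | 1
0 | 0 | 1 | 1 | 0
0 | 1 | 0 | 0 | 0
0 | 1 | 0 | 1 | 1
0 | 1 | 1 | 0 | 1
0 | 1 | 1 | 1 | 0
1 | 0 | 0 | 0 | 1
1 | 0 | 0 | 1 | 0
1 | 0 | 1 | 0 | 0
1 | 0 | 1 | 1 | 1
1 | 1 | 0 | 0 | 0
1 | 1 | 0 | 1 | 1
1 | 1 | 1 | 0 | 1
1 | 1 | 1 | 1 | 0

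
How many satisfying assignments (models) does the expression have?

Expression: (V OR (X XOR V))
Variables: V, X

Satisfying assignments: (0,1), (1,0), (1,1)
Count: 3 out of 4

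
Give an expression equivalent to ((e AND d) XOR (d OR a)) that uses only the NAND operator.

((((e NAND d) NAND (e NAND d)) NAND (((e NAND d) NAND (e NAND d)) NAND ((d NAND d) NAND (a NAND a)))) NAND (((d NAND d) NAND (a NAND a)) NAND (((e NAND d) NAND (e NAND d)) NAND ((d NAND d) NAND (a NAND a)))))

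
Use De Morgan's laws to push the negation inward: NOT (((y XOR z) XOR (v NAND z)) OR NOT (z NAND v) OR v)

NOT ((y XOR z) XOR (v NAND z)) AND (z NAND v) AND NOT v
De Morgan's: NOT(OR of terms) = AND of negations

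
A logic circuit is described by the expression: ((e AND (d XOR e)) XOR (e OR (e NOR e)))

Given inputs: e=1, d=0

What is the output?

Substituting: ((1 AND (0 XOR 1)) XOR (1 OR (1 NOR 1)))
= 0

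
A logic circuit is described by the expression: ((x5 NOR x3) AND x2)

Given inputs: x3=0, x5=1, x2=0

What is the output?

Substituting: ((1 NOR 0) AND 0)
= 0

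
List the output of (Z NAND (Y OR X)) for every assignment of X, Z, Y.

X | Z | Y | Output
------------------
0 | 0 | 0 | 1
0 | 0 | 1 | 1
0 | 1 | 0 | 1
0 | 1 | 1 | 0
1 | 0 | 0 | 1
1 | 0 | 1 | 1
1 | 1 | 0 | 0
1 | 1 | 1 | 0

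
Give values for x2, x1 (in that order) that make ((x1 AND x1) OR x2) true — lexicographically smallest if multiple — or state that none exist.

x2=0, x1=1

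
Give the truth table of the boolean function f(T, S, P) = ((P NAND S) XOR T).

T | S | P | Output
------------------
0 | 0 | 0 | 1
0 | 0 | 1 | 1
0 | 1 | 0 | 1
0 | 1 | 1 | 0
1 | 0 | 0 | 0
1 | 0 | 1 | 0
1 | 1 | 0 | 0
1 | 1 | 1 | 1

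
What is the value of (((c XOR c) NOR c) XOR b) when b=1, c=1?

Substituting: (((1 XOR 1) NOR 1) XOR 1)
= 1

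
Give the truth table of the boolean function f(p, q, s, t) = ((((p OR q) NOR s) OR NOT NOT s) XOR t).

p | q | s | t | Output
----------------------
0 | 0 | 0 | 0 | 1
0 | 0 | 0 | 1 | 0
0 | 0 | 1 | 0 | 1
0 | 0 | 1 | 1 | 0
0 | 1 | 0 | 0 | 0
0 | 1 | 0 | 1 | 1
0 | 1 | 1 | 0 | 1
0 | 1 | 1 | 1 | 0
1 | 0 | 0 | 0 | 0
1 | 0 | 0 | 1 | 1
1 | 0 | 1 | 0 | 1
1 | 0 | 1 | 1 | 0
1 | 1 | 0 | 0 | 0
1 | 1 | 0 | 1 | 1
1 | 1 | 1 | 0 | 1
1 | 1 | 1 | 1 | 0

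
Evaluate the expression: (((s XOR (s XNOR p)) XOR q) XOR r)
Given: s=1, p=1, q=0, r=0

Substituting: (((1 XOR (1 XNOR 1)) XOR 0) XOR 0)
= 0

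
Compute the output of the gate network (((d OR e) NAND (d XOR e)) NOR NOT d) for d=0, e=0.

Substituting: (((0 OR 0) NAND (0 XOR 0)) NOR NOT 0)
= 0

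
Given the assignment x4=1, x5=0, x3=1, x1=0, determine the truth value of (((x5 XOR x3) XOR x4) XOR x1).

Substituting: (((0 XOR 1) XOR 1) XOR 0)
= 0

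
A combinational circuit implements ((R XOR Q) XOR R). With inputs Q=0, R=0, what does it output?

Substituting: ((0 XOR 0) XOR 0)
= 0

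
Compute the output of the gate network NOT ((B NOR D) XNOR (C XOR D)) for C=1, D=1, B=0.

Substituting: NOT ((0 NOR 1) XNOR (1 XOR 1))
= 0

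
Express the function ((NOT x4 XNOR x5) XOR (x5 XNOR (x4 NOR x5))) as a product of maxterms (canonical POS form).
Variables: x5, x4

ΠM(0, 1, 3) = (x5 OR x4) AND (x5 OR NOT x4) AND (NOT x5 OR NOT x4)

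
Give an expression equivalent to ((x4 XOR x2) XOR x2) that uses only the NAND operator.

((((x4 NAND (x4 NAND x2)) NAND (x2 NAND (x4 NAND x2))) NAND (((x4 NAND (x4 NAND x2)) NAND (x2 NAND (x4 NAND x2))) NAND x2)) NAND (x2 NAND (((x4 NAND (x4 NAND x2)) NAND (x2 NAND (x4 NAND x2))) NAND x2)))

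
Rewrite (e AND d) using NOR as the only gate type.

((e NOR e) NOR (d NOR d))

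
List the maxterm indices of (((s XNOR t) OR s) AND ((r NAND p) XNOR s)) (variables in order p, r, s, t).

ΠM(0, 1, 4, 5, 8, 9, 13, 14, 15) = (p OR r OR s OR t) AND (p OR r OR s OR NOT t) AND (p OR NOT r OR s OR t) AND (p OR NOT r OR s OR NOT t) AND (NOT p OR r OR s OR t) AND (NOT p OR r OR s OR NOT t) AND (NOT p OR NOT r OR s OR NOT t) AND (NOT p OR NOT r OR NOT s OR t) AND (NOT p OR NOT r OR NOT s OR NOT t)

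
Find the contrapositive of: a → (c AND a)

Contrapositive: NOT (c AND a) → NOT a
Note: A statement and its contrapositive are logically equivalent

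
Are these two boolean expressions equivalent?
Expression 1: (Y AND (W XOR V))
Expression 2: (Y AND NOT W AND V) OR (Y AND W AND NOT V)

Yes, they are equivalent — the two output columns agree on all 8 assignments:
Y | W | V | Expression 1 | Expression 2
---------------------------------------
0 | 0 | 0 | 0 | 0
0 | 0 | 1 | 0 | 0
0 | 1 | 0 | 0 | 0
0 | 1 | 1 | 0 | 0
1 | 0 | 0 | 0 | 0
1 | 0 | 1 | 1 | 1
1 | 1 | 0 | 1 | 1
1 | 1 | 1 | 0 | 0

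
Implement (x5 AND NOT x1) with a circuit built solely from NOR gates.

((x5 NOR x5) NOR ((x1 NOR x1) NOR (x1 NOR x1)))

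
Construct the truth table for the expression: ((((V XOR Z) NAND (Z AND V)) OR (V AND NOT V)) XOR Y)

V | Y | Z | Output
------------------
0 | 0 | 0 | 1
0 | 0 | 1 | 1
0 | 1 | 0 | 0
0 | 1 | 1 | 0
1 | 0 | 0 | 1
1 | 0 | 1 | 1
1 | 1 | 0 | 0
1 | 1 | 1 | 0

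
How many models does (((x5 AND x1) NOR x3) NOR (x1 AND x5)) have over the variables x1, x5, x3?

Satisfying assignments: (0,0,1), (0,1,1), (1,0,1)
Count: 3 out of 8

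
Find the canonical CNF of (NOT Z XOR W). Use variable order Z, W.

(Z OR NOT W) AND (NOT Z OR W)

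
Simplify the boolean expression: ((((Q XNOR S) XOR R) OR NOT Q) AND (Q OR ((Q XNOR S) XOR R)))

By distribution ((E OR v) AND (E OR NOT v) = E):
= ((Q XNOR S) XOR R)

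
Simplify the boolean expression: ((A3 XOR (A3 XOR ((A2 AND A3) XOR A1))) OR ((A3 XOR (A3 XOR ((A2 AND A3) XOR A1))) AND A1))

By absorption (E OR (E AND v) = E) then XOR self-cancellation ((E XOR v) XOR v = E):
= ((A2 AND A3) XOR A1)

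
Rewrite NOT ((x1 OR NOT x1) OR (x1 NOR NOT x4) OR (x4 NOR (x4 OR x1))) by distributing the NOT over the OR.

NOT (x1 OR NOT x1) AND NOT (x1 NOR NOT x4) AND NOT (x4 NOR (x4 OR x1))
De Morgan's: NOT(OR of terms) = AND of negations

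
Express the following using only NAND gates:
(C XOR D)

((C NAND (C NAND D)) NAND (D NAND (C NAND D)))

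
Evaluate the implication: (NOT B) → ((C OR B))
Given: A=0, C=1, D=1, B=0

Antecedent (NOT B) = 1; consequent ((C OR B)) = 1.
1 → 1 = 1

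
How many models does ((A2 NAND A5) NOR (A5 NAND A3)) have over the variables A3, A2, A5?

Satisfying assignments: (1,1,1)
Count: 1 out of 8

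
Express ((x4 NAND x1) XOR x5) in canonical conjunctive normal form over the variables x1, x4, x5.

(x1 OR x4 OR NOT x5) AND (x1 OR NOT x4 OR NOT x5) AND (NOT x1 OR x4 OR NOT x5) AND (NOT x1 OR NOT x4 OR x5)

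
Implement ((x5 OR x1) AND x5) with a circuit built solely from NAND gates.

((((x5 NAND x5) NAND (x1 NAND x1)) NAND x5) NAND (((x5 NAND x5) NAND (x1 NAND x1)) NAND x5))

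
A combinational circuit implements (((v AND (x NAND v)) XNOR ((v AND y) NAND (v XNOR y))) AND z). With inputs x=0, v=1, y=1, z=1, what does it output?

Substituting: (((1 AND (0 NAND 1)) XNOR ((1 AND 1) NAND (1 XNOR 1))) AND 1)
= 0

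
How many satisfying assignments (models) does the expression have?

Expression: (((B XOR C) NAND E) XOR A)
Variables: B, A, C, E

Satisfying assignments: (0,0,0,0), (0,0,0,1), (0,0,1,0), (0,1,1,1), (1,0,0,0), (1,0,1,0), (1,0,1,1), (1,1,0,1)
Count: 8 out of 16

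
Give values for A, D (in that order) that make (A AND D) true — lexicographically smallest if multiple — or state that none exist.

A=1, D=1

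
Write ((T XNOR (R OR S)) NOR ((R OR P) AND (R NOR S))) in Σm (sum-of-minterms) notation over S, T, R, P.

Σm(2, 3, 4, 8, 9, 10, 11) = (NOT S AND NOT T AND R AND NOT P) OR (NOT S AND NOT T AND R AND P) OR (NOT S AND T AND NOT R AND NOT P) OR (S AND NOT T AND NOT R AND NOT P) OR (S AND NOT T AND NOT R AND P) OR (S AND NOT T AND R AND NOT P) OR (S AND NOT T AND R AND P)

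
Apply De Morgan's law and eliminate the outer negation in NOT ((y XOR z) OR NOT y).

NOT (y XOR z) AND y
De Morgan's: NOT(OR of terms) = AND of negations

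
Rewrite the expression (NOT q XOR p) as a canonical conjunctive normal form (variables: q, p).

(q OR NOT p) AND (NOT q OR p)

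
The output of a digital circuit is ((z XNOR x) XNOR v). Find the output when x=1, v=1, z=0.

Substituting: ((0 XNOR 1) XNOR 1)
= 0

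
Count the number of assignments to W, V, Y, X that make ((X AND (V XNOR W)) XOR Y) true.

Satisfying assignments: (0,0,0,1), (0,0,1,0), (0,1,1,0), (0,1,1,1), (1,0,1,0), (1,0,1,1), (1,1,0,1), (1,1,1,0)
Count: 8 out of 16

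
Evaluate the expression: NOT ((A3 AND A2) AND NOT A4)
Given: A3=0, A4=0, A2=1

Substituting: NOT ((0 AND 1) AND NOT 0)
= 1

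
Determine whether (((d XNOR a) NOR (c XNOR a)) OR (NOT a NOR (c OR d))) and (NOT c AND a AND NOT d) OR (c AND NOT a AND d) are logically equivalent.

Yes, they are equivalent — the two output columns agree on all 8 assignments:
c | a | d | Expression 1 | Expression 2
---------------------------------------
0 | 0 | 0 | 0 | 0
0 | 0 | 1 | 0 | 0
0 | 1 | 0 | 1 | 1
0 | 1 | 1 | 0 | 0
1 | 0 | 0 | 0 | 0
1 | 0 | 1 | 1 | 1
1 | 1 | 0 | 0 | 0
1 | 1 | 1 | 0 | 0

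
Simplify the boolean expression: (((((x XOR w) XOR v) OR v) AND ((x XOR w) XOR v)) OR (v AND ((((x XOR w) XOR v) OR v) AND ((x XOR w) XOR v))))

By absorption (E OR (E AND v) = E) then absorption (E AND (E OR v) = E):
= ((x XOR w) XOR v)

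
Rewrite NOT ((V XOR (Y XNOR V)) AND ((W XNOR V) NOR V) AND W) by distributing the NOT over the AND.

NOT (V XOR (Y XNOR V)) OR NOT ((W XNOR V) NOR V) OR NOT W
De Morgan's: NOT(AND of terms) = OR of negations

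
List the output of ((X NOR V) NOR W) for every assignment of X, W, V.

X | W | V | Output
------------------
0 | 0 | 0 | 0
0 | 0 | 1 | 1
0 | 1 | 0 | 0
0 | 1 | 1 | 0
1 | 0 | 0 | 1
1 | 0 | 1 | 1
1 | 1 | 0 | 0
1 | 1 | 1 | 0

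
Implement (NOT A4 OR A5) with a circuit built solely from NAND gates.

(((A4 NAND A4) NAND (A4 NAND A4)) NAND (A5 NAND A5))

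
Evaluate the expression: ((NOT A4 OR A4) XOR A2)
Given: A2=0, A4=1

Substituting: ((NOT 1 OR 1) XOR 0)
= 1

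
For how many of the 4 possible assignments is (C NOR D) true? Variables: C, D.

Satisfying assignments: (0,0)
Count: 1 out of 4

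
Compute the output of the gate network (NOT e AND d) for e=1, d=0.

Substituting: (NOT 1 AND 0)
= 0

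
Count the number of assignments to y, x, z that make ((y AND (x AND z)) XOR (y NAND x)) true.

Satisfying assignments: (0,0,0), (0,0,1), (0,1,0), (0,1,1), (1,0,0), (1,0,1), (1,1,1)
Count: 7 out of 8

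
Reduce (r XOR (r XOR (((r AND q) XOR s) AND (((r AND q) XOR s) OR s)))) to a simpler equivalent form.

By XOR self-cancellation ((E XOR v) XOR v = E) then absorption (E AND (E OR v) = E):
= ((r AND q) XOR s)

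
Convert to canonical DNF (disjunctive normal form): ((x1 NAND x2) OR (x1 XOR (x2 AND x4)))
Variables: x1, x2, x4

(NOT x1 AND NOT x2 AND NOT x4) OR (NOT x1 AND NOT x2 AND x4) OR (NOT x1 AND x2 AND NOT x4) OR (NOT x1 AND x2 AND x4) OR (x1 AND NOT x2 AND NOT x4) OR (x1 AND NOT x2 AND x4) OR (x1 AND x2 AND NOT x4)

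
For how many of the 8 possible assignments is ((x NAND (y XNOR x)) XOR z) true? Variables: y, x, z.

Satisfying assignments: (0,0,0), (0,1,0), (1,0,0), (1,1,1)
Count: 4 out of 8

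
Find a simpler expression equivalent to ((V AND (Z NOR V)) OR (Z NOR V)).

By absorption (E OR (E AND v) = E):
= (Z NOR V)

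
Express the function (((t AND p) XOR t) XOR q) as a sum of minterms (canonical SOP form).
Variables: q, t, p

Σm(2, 4, 5, 7) = (NOT q AND t AND NOT p) OR (q AND NOT t AND NOT p) OR (q AND NOT t AND p) OR (q AND t AND p)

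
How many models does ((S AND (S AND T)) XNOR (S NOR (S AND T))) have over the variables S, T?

Satisfying assignments: (1,0)
Count: 1 out of 4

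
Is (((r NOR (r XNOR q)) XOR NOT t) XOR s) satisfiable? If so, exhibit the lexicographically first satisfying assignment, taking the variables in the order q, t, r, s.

q=0, t=0, r=0, s=0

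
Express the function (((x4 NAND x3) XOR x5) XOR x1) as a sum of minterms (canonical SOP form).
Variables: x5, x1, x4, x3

Σm(0, 1, 2, 7, 11, 12, 13, 14) = (NOT x5 AND NOT x1 AND NOT x4 AND NOT x3) OR (NOT x5 AND NOT x1 AND NOT x4 AND x3) OR (NOT x5 AND NOT x1 AND x4 AND NOT x3) OR (NOT x5 AND x1 AND x4 AND x3) OR (x5 AND NOT x1 AND x4 AND x3) OR (x5 AND x1 AND NOT x4 AND NOT x3) OR (x5 AND x1 AND NOT x4 AND x3) OR (x5 AND x1 AND x4 AND NOT x3)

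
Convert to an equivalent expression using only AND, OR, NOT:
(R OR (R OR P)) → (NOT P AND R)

NOT (R OR (R OR P)) OR (NOT P AND R)
(Implication elimination: A → B = NOT A OR B)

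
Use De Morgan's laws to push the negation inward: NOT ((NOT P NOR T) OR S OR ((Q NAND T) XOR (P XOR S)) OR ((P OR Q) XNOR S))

NOT (NOT P NOR T) AND NOT S AND NOT ((Q NAND T) XOR (P XOR S)) AND NOT ((P OR Q) XNOR S)
De Morgan's: NOT(OR of terms) = AND of negations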